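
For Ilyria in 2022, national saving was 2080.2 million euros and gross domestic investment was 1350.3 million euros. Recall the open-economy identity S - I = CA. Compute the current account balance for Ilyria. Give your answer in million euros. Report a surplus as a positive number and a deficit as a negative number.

CA = S - I = 2080.2 - 1350.3 = 729.9

729.9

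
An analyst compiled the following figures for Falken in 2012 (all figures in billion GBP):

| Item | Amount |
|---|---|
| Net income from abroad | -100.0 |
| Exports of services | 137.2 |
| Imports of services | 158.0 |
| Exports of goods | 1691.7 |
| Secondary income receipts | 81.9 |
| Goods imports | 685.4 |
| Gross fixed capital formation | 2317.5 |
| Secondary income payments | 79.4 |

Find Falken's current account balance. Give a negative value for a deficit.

888.0

Goods balance = 1691.7 - 685.4 = 1006.3
Services balance = 137.2 - 158.0 = -20.8
Trade balance (goods + services) = 1006.3 + (-20.8) = 985.5
Net primary income = -100.0
Net secondary income = 81.9 - 79.4 = 2.5
Current account = 985.5 + (-100.0) + 2.5 = 888.0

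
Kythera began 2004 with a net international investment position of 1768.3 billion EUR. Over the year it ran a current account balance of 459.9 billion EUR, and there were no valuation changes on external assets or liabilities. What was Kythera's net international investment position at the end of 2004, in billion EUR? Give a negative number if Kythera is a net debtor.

With no valuation effects, change in NIIP = current account = 459.9
End-of-year NIIP = 1768.3 + 459.9 = 2228.2

2228.2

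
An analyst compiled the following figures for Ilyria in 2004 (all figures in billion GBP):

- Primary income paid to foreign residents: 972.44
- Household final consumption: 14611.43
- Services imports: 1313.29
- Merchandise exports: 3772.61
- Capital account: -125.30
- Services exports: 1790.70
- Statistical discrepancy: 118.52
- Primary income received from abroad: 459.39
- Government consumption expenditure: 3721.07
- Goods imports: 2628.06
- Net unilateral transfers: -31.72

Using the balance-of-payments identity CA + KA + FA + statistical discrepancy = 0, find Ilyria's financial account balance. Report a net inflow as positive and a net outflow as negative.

Goods balance = 3772.61 - 2628.06 = 1144.55
Services balance = 1790.70 - 1313.29 = 477.41
Trade balance (goods + services) = 1144.55 + 477.41 = 1621.96
Net primary income = 459.39 - 972.44 = -513.05
Net secondary income = -31.72
Current account = 1621.96 + (-513.05) + (-31.72) = 1077.19
Financial account = -(1077.19 + (-125.30) + 118.52) = -1070.41

-1070.41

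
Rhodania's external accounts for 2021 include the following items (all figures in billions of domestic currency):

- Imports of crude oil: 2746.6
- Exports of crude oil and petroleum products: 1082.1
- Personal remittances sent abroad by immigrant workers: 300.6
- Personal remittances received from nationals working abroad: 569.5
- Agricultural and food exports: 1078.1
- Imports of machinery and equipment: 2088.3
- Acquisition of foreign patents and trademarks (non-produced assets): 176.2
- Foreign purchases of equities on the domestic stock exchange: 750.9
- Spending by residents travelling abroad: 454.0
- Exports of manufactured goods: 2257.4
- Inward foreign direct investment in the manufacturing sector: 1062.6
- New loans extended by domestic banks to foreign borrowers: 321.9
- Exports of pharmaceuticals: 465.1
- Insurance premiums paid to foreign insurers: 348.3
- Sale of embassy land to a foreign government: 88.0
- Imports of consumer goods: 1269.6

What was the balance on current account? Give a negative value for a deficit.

Goods: 1082.1 + 2257.4 + 1078.1 - 2746.6 - 2088.3 - 1269.6 + 465.1 = -1221.8
Services: -348.3 - 454.0 = -802.3
Secondary income: 569.5 - 300.6 = 268.9
Current account = (-1221.8) + (-802.3) + 268.9 = -1755.2
(Excluded from the current account — capital account: acquisition of foreign patents and trademarks (non-produced assets) 176.2, sale of embassy land to a foreign government 88.0; financial account: foreign purchases of equities on the domestic stock exchange 750.9, inward foreign direct investment in the manufacturing sector 1062.6, new loans extended by domestic banks to foreign borrowers 321.9.)

-1755.2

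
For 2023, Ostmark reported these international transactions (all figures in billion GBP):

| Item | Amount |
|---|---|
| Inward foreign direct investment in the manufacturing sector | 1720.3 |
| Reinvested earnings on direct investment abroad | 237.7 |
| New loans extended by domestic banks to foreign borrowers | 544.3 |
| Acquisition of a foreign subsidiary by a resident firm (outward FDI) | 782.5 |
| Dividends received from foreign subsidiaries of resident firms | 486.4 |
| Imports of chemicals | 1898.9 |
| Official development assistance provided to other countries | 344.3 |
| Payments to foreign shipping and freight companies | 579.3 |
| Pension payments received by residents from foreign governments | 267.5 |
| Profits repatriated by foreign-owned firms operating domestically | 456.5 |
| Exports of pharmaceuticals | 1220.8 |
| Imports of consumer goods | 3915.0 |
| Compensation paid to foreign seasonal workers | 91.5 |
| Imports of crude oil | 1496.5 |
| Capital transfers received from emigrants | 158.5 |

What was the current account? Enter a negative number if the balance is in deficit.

-6569.6

Goods: -1496.5 - 1898.9 - 3915.0 + 1220.8 = -6089.6
Services: -579.3
Primary income: 486.4 - 91.5 - 456.5 + 237.7 = 176.1
Secondary income: 267.5 - 344.3 = -76.8
Current account = (-6089.6) + (-579.3) + 176.1 + (-76.8) = -6569.6
(Excluded from the current account — financial account: inward foreign direct investment in the manufacturing sector 1720.3, new loans extended by domestic banks to foreign borrowers 544.3, acquisition of a foreign subsidiary by a resident firm (outward FDI) 782.5; capital account: capital transfers received from emigrants 158.5.)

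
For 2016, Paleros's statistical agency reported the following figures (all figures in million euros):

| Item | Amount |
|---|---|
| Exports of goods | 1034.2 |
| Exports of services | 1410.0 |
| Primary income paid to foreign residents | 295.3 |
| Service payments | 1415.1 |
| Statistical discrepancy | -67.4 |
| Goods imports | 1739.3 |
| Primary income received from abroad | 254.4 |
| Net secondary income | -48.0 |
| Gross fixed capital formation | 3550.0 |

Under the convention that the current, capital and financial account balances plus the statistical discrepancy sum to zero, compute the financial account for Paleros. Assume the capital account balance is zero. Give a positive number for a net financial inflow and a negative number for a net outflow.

Goods balance = 1034.2 - 1739.3 = -705.1
Services balance = 1410.0 - 1415.1 = -5.1
Trade balance (goods + services) = -705.1 + (-5.1) = -710.2
Net primary income = 254.4 - 295.3 = -40.9
Net secondary income = -48.0
Current account = -710.2 + (-40.9) + (-48.0) = -799.1
Financial account = -(-799.1 + (-67.4)) = 866.5

866.5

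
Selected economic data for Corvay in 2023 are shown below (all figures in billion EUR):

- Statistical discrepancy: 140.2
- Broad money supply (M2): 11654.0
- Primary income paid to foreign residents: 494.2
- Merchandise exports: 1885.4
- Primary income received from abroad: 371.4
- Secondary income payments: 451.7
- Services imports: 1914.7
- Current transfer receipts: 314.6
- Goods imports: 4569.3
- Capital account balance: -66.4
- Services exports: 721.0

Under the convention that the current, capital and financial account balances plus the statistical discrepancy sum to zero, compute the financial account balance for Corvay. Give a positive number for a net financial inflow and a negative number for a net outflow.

4063.7

Goods balance = 1885.4 - 4569.3 = -2683.9
Services balance = 721.0 - 1914.7 = -1193.7
Trade balance (goods + services) = -2683.9 + (-1193.7) = -3877.6
Net primary income = 371.4 - 494.2 = -122.8
Net secondary income = 314.6 - 451.7 = -137.1
Current account = -3877.6 + (-122.8) + (-137.1) = -4137.5
Financial account = -(-4137.5 + (-66.4) + 140.2) = 4063.7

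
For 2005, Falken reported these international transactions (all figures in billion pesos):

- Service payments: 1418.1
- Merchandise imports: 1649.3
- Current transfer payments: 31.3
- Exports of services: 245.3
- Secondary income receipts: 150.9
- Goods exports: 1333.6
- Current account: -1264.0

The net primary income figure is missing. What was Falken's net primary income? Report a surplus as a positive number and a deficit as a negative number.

104.9

Current account = goods balance + services balance + net primary income + net secondary income
Sum of the known components = -1368.9
Net primary income = CA - (known components) = -1264.0 - (-1368.9) = 104.9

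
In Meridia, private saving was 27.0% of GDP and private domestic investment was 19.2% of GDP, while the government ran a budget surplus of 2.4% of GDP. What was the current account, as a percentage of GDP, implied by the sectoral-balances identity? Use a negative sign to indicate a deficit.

10.2

By the sectoral-balances identity, CA = (S_private - I) + (T - G).
Private balance = 27.0 - 19.2 = 7.8
Government balance (T - G) = 2.4
CA = 7.8 + 2.4 = 10.2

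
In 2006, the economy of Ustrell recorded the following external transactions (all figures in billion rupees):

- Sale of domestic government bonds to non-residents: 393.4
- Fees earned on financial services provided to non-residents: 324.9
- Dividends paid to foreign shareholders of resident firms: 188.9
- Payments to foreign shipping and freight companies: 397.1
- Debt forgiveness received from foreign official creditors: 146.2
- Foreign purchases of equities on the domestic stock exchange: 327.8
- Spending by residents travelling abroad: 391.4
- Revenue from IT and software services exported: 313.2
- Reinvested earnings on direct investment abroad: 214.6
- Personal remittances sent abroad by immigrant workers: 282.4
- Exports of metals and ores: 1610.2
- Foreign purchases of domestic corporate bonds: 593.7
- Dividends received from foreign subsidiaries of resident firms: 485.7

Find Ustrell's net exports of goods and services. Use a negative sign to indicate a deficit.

1459.8

Goods: 1610.2
Services: -391.4 - 397.1 + 324.9 + 313.2 = -150.4
Trade balance = 1610.2 + (-150.4) = 1459.8
(Excluded from the trade balance — financial account: sale of domestic government bonds to non-residents 393.4, foreign purchases of equities on the domestic stock exchange 327.8, foreign purchases of domestic corporate bonds 593.7; primary income: dividends paid to foreign shareholders of resident firms 188.9, reinvested earnings on direct investment abroad 214.6, dividends received from foreign subsidiaries of resident firms 485.7; capital account: debt forgiveness received from foreign official creditors 146.2; secondary income: personal remittances sent abroad by immigrant workers 282.4.)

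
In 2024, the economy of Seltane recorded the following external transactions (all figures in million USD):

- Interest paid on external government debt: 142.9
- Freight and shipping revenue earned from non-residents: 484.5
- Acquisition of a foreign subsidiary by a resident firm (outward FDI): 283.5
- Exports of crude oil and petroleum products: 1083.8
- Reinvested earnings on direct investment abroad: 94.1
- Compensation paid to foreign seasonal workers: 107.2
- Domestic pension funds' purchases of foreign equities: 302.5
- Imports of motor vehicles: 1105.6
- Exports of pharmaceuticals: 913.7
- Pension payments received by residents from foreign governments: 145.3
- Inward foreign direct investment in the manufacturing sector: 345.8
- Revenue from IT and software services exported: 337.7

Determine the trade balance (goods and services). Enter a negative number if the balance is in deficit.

1714.1

Goods: -1105.6 + 1083.8 + 913.7 = 891.9
Services: 484.5 + 337.7 = 822.2
Trade balance = 891.9 + 822.2 = 1714.1
(Excluded from the trade balance — primary income: interest paid on external government debt 142.9, reinvested earnings on direct investment abroad 94.1, compensation paid to foreign seasonal workers 107.2; financial account: acquisition of a foreign subsidiary by a resident firm (outward FDI) 283.5, domestic pension funds' purchases of foreign equities 302.5, inward foreign direct investment in the manufacturing sector 345.8; secondary income: pension payments received by residents from foreign governments 145.3.)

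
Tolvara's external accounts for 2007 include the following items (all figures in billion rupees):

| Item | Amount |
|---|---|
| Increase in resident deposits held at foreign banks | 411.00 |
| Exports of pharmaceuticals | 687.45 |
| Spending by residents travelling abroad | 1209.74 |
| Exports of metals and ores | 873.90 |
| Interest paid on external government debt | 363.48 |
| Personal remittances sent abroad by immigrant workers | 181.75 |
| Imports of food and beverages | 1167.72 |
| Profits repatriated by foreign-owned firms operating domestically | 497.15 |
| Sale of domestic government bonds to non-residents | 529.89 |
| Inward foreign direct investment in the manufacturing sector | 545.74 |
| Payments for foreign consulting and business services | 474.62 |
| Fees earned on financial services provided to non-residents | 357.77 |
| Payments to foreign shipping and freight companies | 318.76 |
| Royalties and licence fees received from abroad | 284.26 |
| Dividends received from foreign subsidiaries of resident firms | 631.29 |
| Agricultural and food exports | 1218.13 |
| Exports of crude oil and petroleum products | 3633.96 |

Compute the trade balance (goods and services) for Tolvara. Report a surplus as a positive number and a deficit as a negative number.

3884.63

Goods: 1218.13 + 687.45 + 3633.96 + 873.90 - 1167.72 = 5245.72
Services: 357.77 + 284.26 - 318.76 - 1209.74 - 474.62 = -1361.09
Trade balance = 5245.72 + (-1361.09) = 3884.63
(Excluded from the trade balance — financial account: increase in resident deposits held at foreign banks 411.00, sale of domestic government bonds to non-residents 529.89, inward foreign direct investment in the manufacturing sector 545.74; primary income: interest paid on external government debt 363.48, profits repatriated by foreign-owned firms operating domestically 497.15, dividends received from foreign subsidiaries of resident firms 631.29; secondary income: personal remittances sent abroad by immigrant workers 181.75.)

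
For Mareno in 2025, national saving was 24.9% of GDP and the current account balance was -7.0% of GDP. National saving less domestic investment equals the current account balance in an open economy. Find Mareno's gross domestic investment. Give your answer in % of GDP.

I = S - CA = 24.9 - (-7.0) = 31.9

31.9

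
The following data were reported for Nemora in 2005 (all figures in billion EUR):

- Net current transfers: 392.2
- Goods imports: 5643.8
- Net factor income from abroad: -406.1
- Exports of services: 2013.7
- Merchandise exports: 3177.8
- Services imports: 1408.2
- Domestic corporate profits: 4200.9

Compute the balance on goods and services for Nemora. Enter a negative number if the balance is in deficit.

-1860.5

Goods balance = 3177.8 - 5643.8 = -2466.0
Services balance = 2013.7 - 1408.2 = 605.5
Trade balance (goods + services) = -2466.0 + 605.5 = -1860.5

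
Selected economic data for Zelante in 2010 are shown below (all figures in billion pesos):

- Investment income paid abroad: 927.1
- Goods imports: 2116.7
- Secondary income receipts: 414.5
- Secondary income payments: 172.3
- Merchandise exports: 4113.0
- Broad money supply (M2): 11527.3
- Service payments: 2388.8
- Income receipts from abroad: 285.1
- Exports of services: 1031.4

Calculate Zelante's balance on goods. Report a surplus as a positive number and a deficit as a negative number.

Goods balance = 4113.0 - 2116.7 = 1996.3

1996.3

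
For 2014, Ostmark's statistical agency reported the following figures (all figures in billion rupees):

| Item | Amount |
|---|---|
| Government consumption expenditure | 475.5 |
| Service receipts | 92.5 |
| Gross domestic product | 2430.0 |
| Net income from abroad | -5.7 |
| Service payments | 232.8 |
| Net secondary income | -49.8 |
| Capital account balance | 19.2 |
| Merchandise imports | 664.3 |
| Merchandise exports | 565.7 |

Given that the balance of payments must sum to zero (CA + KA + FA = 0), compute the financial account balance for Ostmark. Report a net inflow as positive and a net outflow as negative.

Goods balance = 565.7 - 664.3 = -98.6
Services balance = 92.5 - 232.8 = -140.3
Trade balance (goods + services) = -98.6 + (-140.3) = -238.9
Net primary income = -5.7
Net secondary income = -49.8
Current account = -238.9 + (-5.7) + (-49.8) = -294.4
Financial account = -(-294.4 + 19.2) = 275.2

275.2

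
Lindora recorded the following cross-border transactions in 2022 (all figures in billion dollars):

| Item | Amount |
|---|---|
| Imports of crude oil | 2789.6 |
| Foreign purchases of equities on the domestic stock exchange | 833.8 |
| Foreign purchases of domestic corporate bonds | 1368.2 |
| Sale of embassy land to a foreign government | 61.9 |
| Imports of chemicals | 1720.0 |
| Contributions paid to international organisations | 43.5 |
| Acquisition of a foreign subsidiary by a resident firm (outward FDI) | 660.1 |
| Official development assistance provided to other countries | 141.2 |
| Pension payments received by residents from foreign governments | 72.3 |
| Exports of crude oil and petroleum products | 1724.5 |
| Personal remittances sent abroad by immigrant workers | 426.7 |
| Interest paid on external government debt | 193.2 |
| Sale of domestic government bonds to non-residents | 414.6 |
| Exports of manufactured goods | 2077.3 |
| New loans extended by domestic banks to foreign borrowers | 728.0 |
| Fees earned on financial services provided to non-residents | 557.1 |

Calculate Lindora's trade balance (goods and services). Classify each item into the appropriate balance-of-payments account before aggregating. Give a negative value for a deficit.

Goods: -2789.6 + 1724.5 + 2077.3 - 1720.0 = -707.8
Services: 557.1
Trade balance = -707.8 + 557.1 = -150.7
(Excluded from the trade balance — financial account: foreign purchases of equities on the domestic stock exchange 833.8, foreign purchases of domestic corporate bonds 1368.2, acquisition of a foreign subsidiary by a resident firm (outward FDI) 660.1, sale of domestic government bonds to non-residents 414.6, new loans extended by domestic banks to foreign borrowers 728.0; capital account: sale of embassy land to a foreign government 61.9; secondary income: contributions paid to international organisations 43.5, official development assistance provided to other countries 141.2, pension payments received by residents from foreign governments 72.3, personal remittances sent abroad by immigrant workers 426.7; primary income: interest paid on external government debt 193.2.)

-150.7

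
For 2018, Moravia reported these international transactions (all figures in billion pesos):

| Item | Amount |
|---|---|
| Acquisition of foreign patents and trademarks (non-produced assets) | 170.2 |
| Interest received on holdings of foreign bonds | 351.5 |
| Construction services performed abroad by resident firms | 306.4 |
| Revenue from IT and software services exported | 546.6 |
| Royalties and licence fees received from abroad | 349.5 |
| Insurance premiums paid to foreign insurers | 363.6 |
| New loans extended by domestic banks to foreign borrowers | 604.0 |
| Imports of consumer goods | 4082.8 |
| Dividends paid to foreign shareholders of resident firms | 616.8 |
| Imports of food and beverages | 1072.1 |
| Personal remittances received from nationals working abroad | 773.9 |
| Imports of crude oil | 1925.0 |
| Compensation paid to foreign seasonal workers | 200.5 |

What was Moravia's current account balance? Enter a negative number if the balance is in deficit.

Goods: -1925.0 - 1072.1 - 4082.8 = -7079.9
Services: 306.4 - 363.6 + 349.5 + 546.6 = 838.9
Primary income: 351.5 - 200.5 - 616.8 = -465.8
Secondary income: 773.9
Current account = (-7079.9) + 838.9 + (-465.8) + 773.9 = -5932.9
(Excluded from the current account — capital account: acquisition of foreign patents and trademarks (non-produced assets) 170.2; financial account: new loans extended by domestic banks to foreign borrowers 604.0.)

-5932.9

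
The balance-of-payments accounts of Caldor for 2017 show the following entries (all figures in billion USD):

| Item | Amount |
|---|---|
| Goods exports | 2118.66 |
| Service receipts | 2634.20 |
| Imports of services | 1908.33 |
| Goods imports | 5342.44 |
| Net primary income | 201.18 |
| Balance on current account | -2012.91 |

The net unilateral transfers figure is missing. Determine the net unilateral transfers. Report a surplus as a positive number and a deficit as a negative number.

283.82

Current account = goods balance + services balance + net primary income + net secondary income
Sum of the known components = -2296.73
Net unilateral transfers = CA - (known components) = -2012.91 - (-2296.73) = 283.82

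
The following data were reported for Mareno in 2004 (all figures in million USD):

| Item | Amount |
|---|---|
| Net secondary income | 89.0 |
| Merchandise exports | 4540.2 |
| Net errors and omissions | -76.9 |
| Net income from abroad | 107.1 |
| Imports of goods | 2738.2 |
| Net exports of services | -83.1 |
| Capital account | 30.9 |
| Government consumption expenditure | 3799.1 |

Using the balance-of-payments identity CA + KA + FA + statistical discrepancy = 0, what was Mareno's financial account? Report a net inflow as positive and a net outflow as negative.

-1869.0

Goods balance = 4540.2 - 2738.2 = 1802.0
Services balance = -83.1
Trade balance (goods + services) = 1802.0 + (-83.1) = 1718.9
Net primary income = 107.1
Net secondary income = 89.0
Current account = 1718.9 + 107.1 + 89.0 = 1915.0
Financial account = -(1915.0 + 30.9 + (-76.9)) = -1869.0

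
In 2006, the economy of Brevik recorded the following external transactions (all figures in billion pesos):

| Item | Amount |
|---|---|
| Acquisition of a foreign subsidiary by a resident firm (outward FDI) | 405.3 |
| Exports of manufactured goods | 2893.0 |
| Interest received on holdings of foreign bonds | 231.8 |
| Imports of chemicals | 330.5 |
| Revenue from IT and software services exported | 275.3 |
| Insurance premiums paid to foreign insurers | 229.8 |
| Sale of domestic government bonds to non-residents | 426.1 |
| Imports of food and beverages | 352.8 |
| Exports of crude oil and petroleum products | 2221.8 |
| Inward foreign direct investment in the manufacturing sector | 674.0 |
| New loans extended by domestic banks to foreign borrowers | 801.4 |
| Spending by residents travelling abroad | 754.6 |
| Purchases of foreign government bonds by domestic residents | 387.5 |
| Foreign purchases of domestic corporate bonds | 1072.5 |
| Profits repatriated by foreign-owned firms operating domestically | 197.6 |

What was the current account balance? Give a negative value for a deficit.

3756.6

Goods: -352.8 + 2893.0 + 2221.8 - 330.5 = 4431.5
Services: -229.8 - 754.6 + 275.3 = -709.1
Primary income: 231.8 - 197.6 = 34.2
Current account = 4431.5 + (-709.1) + 34.2 = 3756.6
(Excluded from the current account — financial account: acquisition of a foreign subsidiary by a resident firm (outward FDI) 405.3, sale of domestic government bonds to non-residents 426.1, inward foreign direct investment in the manufacturing sector 674.0, new loans extended by domestic banks to foreign borrowers 801.4, purchases of foreign government bonds by domestic residents 387.5, foreign purchases of domestic corporate bonds 1072.5.)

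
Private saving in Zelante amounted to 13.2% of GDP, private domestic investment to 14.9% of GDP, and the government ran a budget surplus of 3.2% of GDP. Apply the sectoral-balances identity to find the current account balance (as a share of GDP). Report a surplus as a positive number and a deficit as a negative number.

By the sectoral-balances identity, CA = (S_private - I) + (T - G).
Private balance = 13.2 - 14.9 = -1.7
Government balance (T - G) = 3.2
CA = -1.7 + 3.2 = 1.5

1.5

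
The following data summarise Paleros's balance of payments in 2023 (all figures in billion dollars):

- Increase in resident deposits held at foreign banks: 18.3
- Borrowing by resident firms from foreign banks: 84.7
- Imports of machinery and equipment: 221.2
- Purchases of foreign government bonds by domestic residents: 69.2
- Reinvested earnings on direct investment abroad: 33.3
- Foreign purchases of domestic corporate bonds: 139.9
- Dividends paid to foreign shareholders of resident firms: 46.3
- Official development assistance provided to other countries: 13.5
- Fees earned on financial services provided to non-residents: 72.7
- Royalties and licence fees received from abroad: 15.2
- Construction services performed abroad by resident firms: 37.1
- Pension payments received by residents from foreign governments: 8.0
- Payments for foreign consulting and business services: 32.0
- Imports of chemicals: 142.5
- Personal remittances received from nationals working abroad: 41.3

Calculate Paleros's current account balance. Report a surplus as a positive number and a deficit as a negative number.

Goods: -221.2 - 142.5 = -363.7
Services: 72.7 + 15.2 + 37.1 - 32.0 = 93.0
Primary income: -46.3 + 33.3 = -13.0
Secondary income: 41.3 + 8.0 - 13.5 = 35.8
Current account = (-363.7) + 93.0 + (-13.0) + 35.8 = -247.9
(Excluded from the current account — financial account: increase in resident deposits held at foreign banks 18.3, borrowing by resident firms from foreign banks 84.7, purchases of foreign government bonds by domestic residents 69.2, foreign purchases of domestic corporate bonds 139.9.)

-247.9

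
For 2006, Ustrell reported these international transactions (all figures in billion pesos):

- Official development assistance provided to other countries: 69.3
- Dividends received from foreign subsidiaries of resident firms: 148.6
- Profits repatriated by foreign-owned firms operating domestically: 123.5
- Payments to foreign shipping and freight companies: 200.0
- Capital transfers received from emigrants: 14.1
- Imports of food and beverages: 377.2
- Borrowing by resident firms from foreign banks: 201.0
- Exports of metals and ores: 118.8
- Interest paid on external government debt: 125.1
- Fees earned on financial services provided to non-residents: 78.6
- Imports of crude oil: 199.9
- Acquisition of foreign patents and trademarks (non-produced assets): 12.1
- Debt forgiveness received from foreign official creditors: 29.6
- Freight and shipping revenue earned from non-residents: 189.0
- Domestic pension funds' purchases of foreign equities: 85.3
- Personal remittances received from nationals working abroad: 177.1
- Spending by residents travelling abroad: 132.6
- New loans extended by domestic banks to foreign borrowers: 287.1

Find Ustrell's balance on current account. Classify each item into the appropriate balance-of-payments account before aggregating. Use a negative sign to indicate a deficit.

-515.5

Goods: -377.2 - 199.9 + 118.8 = -458.3
Services: -132.6 + 78.6 - 200.0 + 189.0 = -65.0
Primary income: 148.6 - 123.5 - 125.1 = -100.0
Secondary income: -69.3 + 177.1 = 107.8
Current account = (-458.3) + (-65.0) + (-100.0) + 107.8 = -515.5
(Excluded from the current account — capital account: capital transfers received from emigrants 14.1, acquisition of foreign patents and trademarks (non-produced assets) 12.1, debt forgiveness received from foreign official creditors 29.6; financial account: borrowing by resident firms from foreign banks 201.0, domestic pension funds' purchases of foreign equities 85.3, new loans extended by domestic banks to foreign borrowers 287.1.)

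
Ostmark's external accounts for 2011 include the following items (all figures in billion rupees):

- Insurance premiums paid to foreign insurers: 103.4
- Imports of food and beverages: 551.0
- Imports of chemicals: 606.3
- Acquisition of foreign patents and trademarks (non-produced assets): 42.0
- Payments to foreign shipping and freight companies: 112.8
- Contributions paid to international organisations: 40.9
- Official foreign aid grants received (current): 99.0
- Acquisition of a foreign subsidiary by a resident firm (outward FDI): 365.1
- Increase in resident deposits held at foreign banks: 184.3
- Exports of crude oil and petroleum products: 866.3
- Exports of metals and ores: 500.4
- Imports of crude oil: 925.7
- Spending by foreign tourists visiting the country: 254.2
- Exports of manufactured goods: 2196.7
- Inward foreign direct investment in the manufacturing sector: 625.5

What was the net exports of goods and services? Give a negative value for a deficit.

Goods: -925.7 + 866.3 - 606.3 + 500.4 + 2196.7 - 551.0 = 1480.4
Services: -112.8 + 254.2 - 103.4 = 38.0
Trade balance = 1480.4 + 38.0 = 1518.4
(Excluded from the trade balance — capital account: acquisition of foreign patents and trademarks (non-produced assets) 42.0; secondary income: contributions paid to international organisations 40.9, official foreign aid grants received (current) 99.0; financial account: acquisition of a foreign subsidiary by a resident firm (outward FDI) 365.1, increase in resident deposits held at foreign banks 184.3, inward foreign direct investment in the manufacturing sector 625.5.)

1518.4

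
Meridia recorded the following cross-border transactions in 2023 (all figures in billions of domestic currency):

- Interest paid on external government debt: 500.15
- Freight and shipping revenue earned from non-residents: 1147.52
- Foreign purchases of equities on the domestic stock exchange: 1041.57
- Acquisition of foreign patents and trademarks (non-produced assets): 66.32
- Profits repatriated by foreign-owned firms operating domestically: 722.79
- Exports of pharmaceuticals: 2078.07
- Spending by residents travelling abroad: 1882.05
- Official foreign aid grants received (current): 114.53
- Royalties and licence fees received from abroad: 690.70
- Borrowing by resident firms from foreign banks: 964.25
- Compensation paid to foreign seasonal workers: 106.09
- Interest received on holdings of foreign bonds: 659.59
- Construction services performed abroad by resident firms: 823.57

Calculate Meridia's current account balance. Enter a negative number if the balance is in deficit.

2302.90

Goods: 2078.07
Services: 823.57 - 1882.05 + 1147.52 + 690.70 = 779.74
Primary income: -722.79 - 106.09 + 659.59 - 500.15 = -669.44
Secondary income: 114.53
Current account = 2078.07 + 779.74 + (-669.44) + 114.53 = 2302.90
(Excluded from the current account — financial account: foreign purchases of equities on the domestic stock exchange 1041.57, borrowing by resident firms from foreign banks 964.25; capital account: acquisition of foreign patents and trademarks (non-produced assets) 66.32.)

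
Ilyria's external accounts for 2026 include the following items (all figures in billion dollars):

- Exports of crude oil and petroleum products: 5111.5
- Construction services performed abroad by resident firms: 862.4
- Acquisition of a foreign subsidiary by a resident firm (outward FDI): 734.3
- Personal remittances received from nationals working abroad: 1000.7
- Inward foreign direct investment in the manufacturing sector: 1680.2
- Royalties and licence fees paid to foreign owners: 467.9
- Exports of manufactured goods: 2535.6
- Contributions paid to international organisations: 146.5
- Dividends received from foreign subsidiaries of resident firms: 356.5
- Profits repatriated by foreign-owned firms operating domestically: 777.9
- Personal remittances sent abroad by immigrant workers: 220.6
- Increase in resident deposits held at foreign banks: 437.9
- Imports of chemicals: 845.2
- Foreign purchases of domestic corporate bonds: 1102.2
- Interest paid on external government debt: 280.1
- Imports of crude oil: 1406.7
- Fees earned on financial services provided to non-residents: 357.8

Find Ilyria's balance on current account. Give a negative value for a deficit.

Goods: -845.2 + 5111.5 + 2535.6 - 1406.7 = 5395.2
Services: -467.9 + 357.8 + 862.4 = 752.3
Primary income: -280.1 + 356.5 - 777.9 = -701.5
Secondary income: 1000.7 - 220.6 - 146.5 = 633.6
Current account = 5395.2 + 752.3 + (-701.5) + 633.6 = 6079.6
(Excluded from the current account — financial account: acquisition of a foreign subsidiary by a resident firm (outward FDI) 734.3, inward foreign direct investment in the manufacturing sector 1680.2, increase in resident deposits held at foreign banks 437.9, foreign purchases of domestic corporate bonds 1102.2.)

6079.6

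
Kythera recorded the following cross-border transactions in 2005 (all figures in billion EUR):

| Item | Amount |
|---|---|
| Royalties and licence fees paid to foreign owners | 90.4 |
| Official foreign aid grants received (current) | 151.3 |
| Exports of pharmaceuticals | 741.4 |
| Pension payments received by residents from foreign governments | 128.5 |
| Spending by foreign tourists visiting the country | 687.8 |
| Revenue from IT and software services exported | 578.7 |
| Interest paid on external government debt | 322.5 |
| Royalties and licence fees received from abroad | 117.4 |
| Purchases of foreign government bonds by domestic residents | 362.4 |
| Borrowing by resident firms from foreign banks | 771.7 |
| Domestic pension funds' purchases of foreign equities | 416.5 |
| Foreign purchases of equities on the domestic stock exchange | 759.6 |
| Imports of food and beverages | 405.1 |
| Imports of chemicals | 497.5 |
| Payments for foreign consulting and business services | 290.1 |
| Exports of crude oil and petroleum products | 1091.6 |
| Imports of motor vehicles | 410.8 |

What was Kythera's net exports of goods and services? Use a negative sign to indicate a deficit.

1523.0

Goods: 1091.6 - 497.5 + 741.4 - 410.8 - 405.1 = 519.6
Services: 687.8 + 578.7 - 90.4 - 290.1 + 117.4 = 1003.4
Trade balance = 519.6 + 1003.4 = 1523.0
(Excluded from the trade balance — secondary income: official foreign aid grants received (current) 151.3, pension payments received by residents from foreign governments 128.5; primary income: interest paid on external government debt 322.5; financial account: purchases of foreign government bonds by domestic residents 362.4, borrowing by resident firms from foreign banks 771.7, domestic pension funds' purchases of foreign equities 416.5, foreign purchases of equities on the domestic stock exchange 759.6.)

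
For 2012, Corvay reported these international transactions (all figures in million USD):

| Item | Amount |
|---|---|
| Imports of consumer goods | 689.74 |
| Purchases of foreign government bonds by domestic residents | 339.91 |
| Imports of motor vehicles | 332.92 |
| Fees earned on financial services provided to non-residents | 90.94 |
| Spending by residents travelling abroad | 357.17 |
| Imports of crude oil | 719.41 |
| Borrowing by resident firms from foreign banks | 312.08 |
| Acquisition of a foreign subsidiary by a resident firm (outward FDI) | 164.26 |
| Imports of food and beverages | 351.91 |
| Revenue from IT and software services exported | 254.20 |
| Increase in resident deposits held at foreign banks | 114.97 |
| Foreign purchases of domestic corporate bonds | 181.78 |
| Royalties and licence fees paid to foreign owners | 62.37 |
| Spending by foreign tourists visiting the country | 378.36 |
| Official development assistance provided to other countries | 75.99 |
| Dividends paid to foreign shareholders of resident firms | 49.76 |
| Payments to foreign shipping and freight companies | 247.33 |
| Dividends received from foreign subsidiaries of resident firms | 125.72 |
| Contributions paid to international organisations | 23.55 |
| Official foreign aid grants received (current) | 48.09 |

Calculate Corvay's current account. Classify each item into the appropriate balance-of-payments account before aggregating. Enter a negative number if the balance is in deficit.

Goods: -719.41 - 351.91 - 332.92 - 689.74 = -2093.98
Services: -357.17 + 254.20 - 247.33 + 90.94 - 62.37 + 378.36 = 56.63
Primary income: -49.76 + 125.72 = 75.96
Secondary income: 48.09 - 75.99 - 23.55 = -51.45
Current account = (-2093.98) + 56.63 + 75.96 + (-51.45) = -2012.84
(Excluded from the current account — financial account: purchases of foreign government bonds by domestic residents 339.91, borrowing by resident firms from foreign banks 312.08, acquisition of a foreign subsidiary by a resident firm (outward FDI) 164.26, increase in resident deposits held at foreign banks 114.97, foreign purchases of domestic corporate bonds 181.78.)

-2012.84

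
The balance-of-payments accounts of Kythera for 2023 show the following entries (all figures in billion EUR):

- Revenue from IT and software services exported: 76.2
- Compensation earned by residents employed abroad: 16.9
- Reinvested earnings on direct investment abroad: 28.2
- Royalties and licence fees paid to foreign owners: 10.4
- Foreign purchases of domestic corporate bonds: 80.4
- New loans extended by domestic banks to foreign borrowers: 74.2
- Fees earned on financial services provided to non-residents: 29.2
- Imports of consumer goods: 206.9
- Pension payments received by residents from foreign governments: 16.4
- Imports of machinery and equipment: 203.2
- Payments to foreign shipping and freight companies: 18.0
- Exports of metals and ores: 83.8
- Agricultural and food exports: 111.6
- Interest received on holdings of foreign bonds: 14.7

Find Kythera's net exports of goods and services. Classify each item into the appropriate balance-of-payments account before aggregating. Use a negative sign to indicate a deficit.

-137.7

Goods: 111.6 + 83.8 - 203.2 - 206.9 = -214.7
Services: -18.0 - 10.4 + 76.2 + 29.2 = 77.0
Trade balance = -214.7 + 77.0 = -137.7
(Excluded from the trade balance — primary income: compensation earned by residents employed abroad 16.9, reinvested earnings on direct investment abroad 28.2, interest received on holdings of foreign bonds 14.7; financial account: foreign purchases of domestic corporate bonds 80.4, new loans extended by domestic banks to foreign borrowers 74.2; secondary income: pension payments received by residents from foreign governments 16.4.)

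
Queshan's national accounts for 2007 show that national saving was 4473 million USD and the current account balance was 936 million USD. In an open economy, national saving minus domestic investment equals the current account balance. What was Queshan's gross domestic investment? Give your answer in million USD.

I = S - CA = 4473 - 936 = 3537

3537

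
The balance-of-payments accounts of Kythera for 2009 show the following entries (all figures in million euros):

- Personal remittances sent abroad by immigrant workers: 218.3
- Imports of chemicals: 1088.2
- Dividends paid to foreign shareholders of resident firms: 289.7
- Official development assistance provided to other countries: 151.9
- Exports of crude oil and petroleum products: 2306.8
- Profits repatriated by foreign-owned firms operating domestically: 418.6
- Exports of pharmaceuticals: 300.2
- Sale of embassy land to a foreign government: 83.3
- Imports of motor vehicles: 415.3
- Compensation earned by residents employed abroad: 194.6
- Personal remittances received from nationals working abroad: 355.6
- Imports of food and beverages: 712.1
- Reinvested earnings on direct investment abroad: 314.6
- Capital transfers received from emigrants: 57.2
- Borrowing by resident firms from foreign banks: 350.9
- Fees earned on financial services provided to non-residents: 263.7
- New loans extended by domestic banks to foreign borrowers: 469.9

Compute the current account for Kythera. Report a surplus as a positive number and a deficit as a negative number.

441.4

Goods: 300.2 - 1088.2 + 2306.8 - 712.1 - 415.3 = 391.4
Services: 263.7
Primary income: 314.6 + 194.6 - 289.7 - 418.6 = -199.1
Secondary income: 355.6 - 151.9 - 218.3 = -14.6
Current account = 391.4 + 263.7 + (-199.1) + (-14.6) = 441.4
(Excluded from the current account — capital account: sale of embassy land to a foreign government 83.3, capital transfers received from emigrants 57.2; financial account: borrowing by resident firms from foreign banks 350.9, new loans extended by domestic banks to foreign borrowers 469.9.)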